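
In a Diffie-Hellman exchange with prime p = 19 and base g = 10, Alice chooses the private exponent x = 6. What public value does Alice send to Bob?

11

Public value = 10^6 (mod 19).
10^1 ≡ 10 (mod 19)
10^2 = (10^1)^2 ≡ 10^2 = 100 ≡ 5 (mod 19)
10^4 = (10^2)^2 ≡ 5^2 = 25 ≡ 6 (mod 19)
10^6 = 10^4 · 10^2 ≡ 6 · 5 ≡ 11 (mod 19).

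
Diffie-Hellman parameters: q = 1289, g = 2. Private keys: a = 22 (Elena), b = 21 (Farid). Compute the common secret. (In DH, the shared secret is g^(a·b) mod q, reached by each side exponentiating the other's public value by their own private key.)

Farid sends B = g^b mod q = 2^21 mod 1289.
2^1 ≡ 2 (mod 1289)
2^2 = (2^1)^2 ≡ 2^2 = 4 ≡ 4 (mod 1289)
2^4 = (2^2)^2 ≡ 4^2 = 16 ≡ 16 (mod 1289)
2^8 = (2^4)^2 ≡ 16^2 = 256 ≡ 256 (mod 1289)
2^16 = (2^8)^2 ≡ 256^2 = 65536 ≡ 1086 (mod 1289)
2^21 = 2^16 · 2^4 · 2^1 ≡ 1086 · 16 · 2 ≡ 1238 (mod 1289).
So B = 1238. Elena then computes K = B^a mod q = 1238^22 mod 1289.
1238^1 ≡ 1238 (mod 1289)
1238^2 = (1238^1)^2 ≡ 1238^2 = 1532644 ≡ 23 (mod 1289)
1238^4 = (1238^2)^2 ≡ 23^2 = 529 ≡ 529 (mod 1289)
1238^8 = (1238^4)^2 ≡ 529^2 = 279841 ≡ 128 (mod 1289)
1238^16 = (1238^8)^2 ≡ 128^2 = 16384 ≡ 916 (mod 1289)
1238^22 = 1238^16 · 1238^4 · 1238^2 ≡ 916 · 529 · 23 ≡ 278 (mod 1289).

278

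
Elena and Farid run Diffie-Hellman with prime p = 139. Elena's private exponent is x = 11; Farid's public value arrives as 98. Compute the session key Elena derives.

Shared key K = 98^11 mod 139.
98^1 ≡ 98 (mod 139)
98^2 = (98^1)^2 ≡ 98^2 = 9604 ≡ 13 (mod 139)
98^4 = (98^2)^2 ≡ 13^2 = 169 ≡ 30 (mod 139)
98^8 = (98^4)^2 ≡ 30^2 = 900 ≡ 66 (mod 139)
98^11 = 98^8 · 98^2 · 98^1 ≡ 66 · 13 · 98 ≡ 128 (mod 139).

128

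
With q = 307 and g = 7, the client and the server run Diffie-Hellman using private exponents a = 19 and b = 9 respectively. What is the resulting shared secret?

The server sends B = g^b mod q = 7^9 mod 307.
7^1 ≡ 7 (mod 307)
7^2 = (7^1)^2 ≡ 7^2 = 49 ≡ 49 (mod 307)
7^4 = (7^2)^2 ≡ 49^2 = 2401 ≡ 252 (mod 307)
7^8 = (7^4)^2 ≡ 252^2 = 63504 ≡ 262 (mod 307)
7^9 = 7^8 · 7^1 ≡ 262 · 7 ≡ 299 (mod 307).
So B = 299. The client then computes K = B^a mod q = 299^19 mod 307.
299^1 ≡ 299 (mod 307)
299^2 = (299^1)^2 ≡ 299^2 = 89401 ≡ 64 (mod 307)
299^4 = (299^2)^2 ≡ 64^2 = 4096 ≡ 105 (mod 307)
299^8 = (299^4)^2 ≡ 105^2 = 11025 ≡ 280 (mod 307)
299^16 = (299^8)^2 ≡ 280^2 = 78400 ≡ 115 (mod 307)
299^19 = 299^16 · 299^2 · 299^1 ≡ 115 · 64 · 299 ≡ 64 (mod 307).

64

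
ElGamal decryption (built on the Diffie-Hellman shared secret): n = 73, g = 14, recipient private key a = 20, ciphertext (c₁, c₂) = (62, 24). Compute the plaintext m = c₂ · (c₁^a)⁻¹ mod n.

50

Shared mask s = c₁^a mod n = 62^20 mod 73.
62^1 ≡ 62 (mod 73)
62^2 = (62^1)^2 ≡ 62^2 = 3844 ≡ 48 (mod 73)
62^4 = (62^2)^2 ≡ 48^2 = 2304 ≡ 41 (mod 73)
62^8 = (62^4)^2 ≡ 41^2 = 1681 ≡ 2 (mod 73)
62^16 = (62^8)^2 ≡ 2^2 = 4 ≡ 4 (mod 73)
62^20 = 62^16 · 62^4 ≡ 4 · 41 ≡ 18 (mod 73).
So s = 18; s⁻¹ ≡ 69 (mod 73).
m = c₂ · s⁻¹ mod 73 = 24 · 69 mod 73 = 50.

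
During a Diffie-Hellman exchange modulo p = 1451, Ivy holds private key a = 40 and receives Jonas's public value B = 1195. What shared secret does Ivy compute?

43

Shared key K = 1195^40 mod 1451.
1195^1 ≡ 1195 (mod 1451)
1195^2 = (1195^1)^2 ≡ 1195^2 = 1428025 ≡ 241 (mod 1451)
1195^4 = (1195^2)^2 ≡ 241^2 = 58081 ≡ 41 (mod 1451)
1195^8 = (1195^4)^2 ≡ 41^2 = 1681 ≡ 230 (mod 1451)
1195^16 = (1195^8)^2 ≡ 230^2 = 52900 ≡ 664 (mod 1451)
1195^32 = (1195^16)^2 ≡ 664^2 = 440896 ≡ 1243 (mod 1451)
1195^40 = 1195^32 · 1195^8 ≡ 1243 · 230 ≡ 43 (mod 1451).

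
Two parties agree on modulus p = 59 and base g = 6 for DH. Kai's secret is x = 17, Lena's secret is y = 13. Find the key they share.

14

Kai sends A = g^x mod p = 6^17 mod 59.
6^1 ≡ 6 (mod 59)
6^2 = (6^1)^2 ≡ 6^2 = 36 ≡ 36 (mod 59)
6^4 = (6^2)^2 ≡ 36^2 = 1296 ≡ 57 (mod 59)
6^8 = (6^4)^2 ≡ 57^2 = 3249 ≡ 4 (mod 59)
6^16 = (6^8)^2 ≡ 4^2 = 16 ≡ 16 (mod 59)
6^17 = 6^16 · 6^1 ≡ 16 · 6 ≡ 37 (mod 59).
So A = 37. Lena then computes K = A^y mod p = 37^13 mod 59.
37^1 ≡ 37 (mod 59)
37^2 = (37^1)^2 ≡ 37^2 = 1369 ≡ 12 (mod 59)
37^4 = (37^2)^2 ≡ 12^2 = 144 ≡ 26 (mod 59)
37^8 = (37^4)^2 ≡ 26^2 = 676 ≡ 27 (mod 59)
37^13 = 37^8 · 37^4 · 37^1 ≡ 27 · 26 · 37 ≡ 14 (mod 59).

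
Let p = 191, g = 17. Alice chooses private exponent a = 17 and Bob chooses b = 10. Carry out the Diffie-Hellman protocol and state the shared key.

Bob sends B = g^b mod p = 17^10 mod 191.
17^1 ≡ 17 (mod 191)
17^2 = (17^1)^2 ≡ 17^2 = 289 ≡ 98 (mod 191)
17^4 = (17^2)^2 ≡ 98^2 = 9604 ≡ 54 (mod 191)
17^8 = (17^4)^2 ≡ 54^2 = 2916 ≡ 51 (mod 191)
17^10 = 17^8 · 17^2 ≡ 51 · 98 ≡ 32 (mod 191).
So B = 32. Alice then computes K = B^a mod p = 32^17 mod 191.
32^1 ≡ 32 (mod 191)
32^2 = (32^1)^2 ≡ 32^2 = 1024 ≡ 69 (mod 191)
32^4 = (32^2)^2 ≡ 69^2 = 4761 ≡ 177 (mod 191)
32^8 = (32^4)^2 ≡ 177^2 = 31329 ≡ 5 (mod 191)
32^16 = (32^8)^2 ≡ 5^2 = 25 ≡ 25 (mod 191)
32^17 = 32^16 · 32^1 ≡ 25 · 32 ≡ 36 (mod 191).

36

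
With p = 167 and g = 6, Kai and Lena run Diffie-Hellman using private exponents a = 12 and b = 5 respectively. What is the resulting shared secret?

Kai sends A = g^a mod p = 6^12 mod 167.
6^1 ≡ 6 (mod 167)
6^2 = (6^1)^2 ≡ 6^2 = 36 ≡ 36 (mod 167)
6^4 = (6^2)^2 ≡ 36^2 = 1296 ≡ 127 (mod 167)
6^8 = (6^4)^2 ≡ 127^2 = 16129 ≡ 97 (mod 167)
6^12 = 6^8 · 6^4 ≡ 97 · 127 ≡ 128 (mod 167).
So A = 128. Lena then computes K = A^b mod p = 128^5 mod 167.
128^1 ≡ 128 (mod 167)
128^2 = (128^1)^2 ≡ 128^2 = 16384 ≡ 18 (mod 167)
128^4 = (128^2)^2 ≡ 18^2 = 324 ≡ 157 (mod 167)
128^5 = 128^4 · 128^1 ≡ 157 · 128 ≡ 56 (mod 167).

56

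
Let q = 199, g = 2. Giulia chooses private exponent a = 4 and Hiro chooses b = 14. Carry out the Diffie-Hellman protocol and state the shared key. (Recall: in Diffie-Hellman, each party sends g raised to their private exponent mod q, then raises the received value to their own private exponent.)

Giulia sends A = g^a mod q = 2^4 mod 199.
2^1 ≡ 2 (mod 199)
2^2 = (2^1)^2 ≡ 2^2 = 4 ≡ 4 (mod 199)
2^4 = (2^2)^2 ≡ 4^2 = 16 ≡ 16 (mod 199)
So A = 16. Hiro then computes K = A^b mod q = 16^14 mod 199.
16^1 ≡ 16 (mod 199)
16^2 = (16^1)^2 ≡ 16^2 = 256 ≡ 57 (mod 199)
16^4 = (16^2)^2 ≡ 57^2 = 3249 ≡ 65 (mod 199)
16^8 = (16^4)^2 ≡ 65^2 = 4225 ≡ 46 (mod 199)
16^14 = 16^8 · 16^4 · 16^2 ≡ 46 · 65 · 57 ≡ 86 (mod 199).

86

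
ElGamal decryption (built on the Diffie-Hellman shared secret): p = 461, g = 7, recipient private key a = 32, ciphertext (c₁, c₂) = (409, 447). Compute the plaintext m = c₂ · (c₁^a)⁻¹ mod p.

Shared mask s = c₁^a mod p = 409^32 mod 461.
409^1 ≡ 409 (mod 461)
409^2 = (409^1)^2 ≡ 409^2 = 167281 ≡ 399 (mod 461)
409^4 = (409^2)^2 ≡ 399^2 = 159201 ≡ 156 (mod 461)
409^8 = (409^4)^2 ≡ 156^2 = 24336 ≡ 364 (mod 461)
409^16 = (409^8)^2 ≡ 364^2 = 132496 ≡ 189 (mod 461)
409^32 = (409^16)^2 ≡ 189^2 = 35721 ≡ 224 (mod 461)
So s = 224; s⁻¹ ≡ 319 (mod 461).
m = c₂ · s⁻¹ mod 461 = 447 · 319 mod 461 = 144.

144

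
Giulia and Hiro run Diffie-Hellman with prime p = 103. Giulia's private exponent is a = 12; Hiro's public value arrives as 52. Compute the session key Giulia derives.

Shared key K = 52^12 mod 103.
52^1 ≡ 52 (mod 103)
52^2 = (52^1)^2 ≡ 52^2 = 2704 ≡ 26 (mod 103)
52^4 = (52^2)^2 ≡ 26^2 = 676 ≡ 58 (mod 103)
52^8 = (52^4)^2 ≡ 58^2 = 3364 ≡ 68 (mod 103)
52^12 = 52^8 · 52^4 ≡ 68 · 58 ≡ 30 (mod 103).

30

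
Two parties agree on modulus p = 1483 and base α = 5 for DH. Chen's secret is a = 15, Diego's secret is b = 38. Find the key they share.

191

Chen sends A = α^a mod p = 5^15 mod 1483.
5^1 ≡ 5 (mod 1483)
5^2 = (5^1)^2 ≡ 5^2 = 25 ≡ 25 (mod 1483)
5^4 = (5^2)^2 ≡ 25^2 = 625 ≡ 625 (mod 1483)
5^8 = (5^4)^2 ≡ 625^2 = 390625 ≡ 596 (mod 1483)
5^15 = 5^8 · 5^4 · 5^2 · 5^1 ≡ 596 · 625 · 25 · 5 ≡ 749 (mod 1483).
So A = 749. Diego then computes K = A^b mod p = 749^38 mod 1483.
749^1 ≡ 749 (mod 1483)
749^2 = (749^1)^2 ≡ 749^2 = 561001 ≡ 427 (mod 1483)
749^4 = (749^2)^2 ≡ 427^2 = 182329 ≡ 1403 (mod 1483)
749^8 = (749^4)^2 ≡ 1403^2 = 1968409 ≡ 468 (mod 1483)
749^16 = (749^8)^2 ≡ 468^2 = 219024 ≡ 1023 (mod 1483)
749^32 = (749^16)^2 ≡ 1023^2 = 1046529 ≡ 1014 (mod 1483)
749^38 = 749^32 · 749^4 · 749^2 ≡ 1014 · 1403 · 427 ≡ 191 (mod 1483).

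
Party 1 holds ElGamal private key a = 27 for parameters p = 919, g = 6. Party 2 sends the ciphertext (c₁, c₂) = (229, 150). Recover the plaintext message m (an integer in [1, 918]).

215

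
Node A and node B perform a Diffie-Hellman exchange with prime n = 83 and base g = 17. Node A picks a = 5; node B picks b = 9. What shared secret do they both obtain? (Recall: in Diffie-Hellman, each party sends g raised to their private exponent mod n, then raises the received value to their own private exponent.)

Node B sends B = g^b mod n = 17^9 mod 83.
17^1 ≡ 17 (mod 83)
17^2 = (17^1)^2 ≡ 17^2 = 289 ≡ 40 (mod 83)
17^4 = (17^2)^2 ≡ 40^2 = 1600 ≡ 23 (mod 83)
17^8 = (17^4)^2 ≡ 23^2 = 529 ≡ 31 (mod 83)
17^9 = 17^8 · 17^1 ≡ 31 · 17 ≡ 29 (mod 83).
So B = 29. Node A then computes K = B^a mod n = 29^5 mod 83.
29^1 ≡ 29 (mod 83)
29^2 = (29^1)^2 ≡ 29^2 = 841 ≡ 11 (mod 83)
29^4 = (29^2)^2 ≡ 11^2 = 121 ≡ 38 (mod 83)
29^5 = 29^4 · 29^1 ≡ 38 · 29 ≡ 23 (mod 83).

23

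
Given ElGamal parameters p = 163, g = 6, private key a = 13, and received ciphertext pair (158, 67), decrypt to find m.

7

Shared mask s = c₁^a mod p = 158^13 mod 163.
158^1 ≡ 158 (mod 163)
158^2 = (158^1)^2 ≡ 158^2 = 24964 ≡ 25 (mod 163)
158^4 = (158^2)^2 ≡ 25^2 = 625 ≡ 136 (mod 163)
158^8 = (158^4)^2 ≡ 136^2 = 18496 ≡ 77 (mod 163)
158^13 = 158^8 · 158^4 · 158^1 ≡ 77 · 136 · 158 ≡ 126 (mod 163).
So s = 126; s⁻¹ ≡ 22 (mod 163).
m = c₂ · s⁻¹ mod 163 = 67 · 22 mod 163 = 7.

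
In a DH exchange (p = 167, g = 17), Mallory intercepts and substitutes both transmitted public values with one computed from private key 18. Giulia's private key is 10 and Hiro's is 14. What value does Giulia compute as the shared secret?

Giulia receives Mallory's public value M = 17^18 mod 167 instead of the honest one.
17^1 ≡ 17 (mod 167)
17^2 = (17^1)^2 ≡ 17^2 = 289 ≡ 122 (mod 167)
17^4 = (17^2)^2 ≡ 122^2 = 14884 ≡ 21 (mod 167)
17^8 = (17^4)^2 ≡ 21^2 = 441 ≡ 107 (mod 167)
17^16 = (17^8)^2 ≡ 107^2 = 11449 ≡ 93 (mod 167)
17^18 = 17^16 · 17^2 ≡ 93 · 122 ≡ 157 (mod 167).
So M = 157. Giulia computes K = M^10 mod 167.
157^1 ≡ 157 (mod 167)
157^2 = (157^1)^2 ≡ 157^2 = 24649 ≡ 100 (mod 167)
157^4 = (157^2)^2 ≡ 100^2 = 10000 ≡ 147 (mod 167)
157^8 = (157^4)^2 ≡ 147^2 = 21609 ≡ 66 (mod 167)
157^10 = 157^8 · 157^2 ≡ 66 · 100 ≡ 87 (mod 167).

87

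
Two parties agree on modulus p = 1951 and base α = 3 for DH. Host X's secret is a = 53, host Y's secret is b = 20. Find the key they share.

1515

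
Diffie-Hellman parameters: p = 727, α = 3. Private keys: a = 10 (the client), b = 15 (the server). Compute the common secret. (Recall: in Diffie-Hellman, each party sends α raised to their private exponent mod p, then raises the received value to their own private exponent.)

The server sends B = α^b mod p = 3^15 mod 727.
3^1 ≡ 3 (mod 727)
3^2 = (3^1)^2 ≡ 3^2 = 9 ≡ 9 (mod 727)
3^4 = (3^2)^2 ≡ 9^2 = 81 ≡ 81 (mod 727)
3^8 = (3^4)^2 ≡ 81^2 = 6561 ≡ 18 (mod 727)
3^15 = 3^8 · 3^4 · 3^2 · 3^1 ≡ 18 · 81 · 9 · 3 ≡ 108 (mod 727).
So B = 108. The client then computes K = B^a mod p = 108^10 mod 727.
108^1 ≡ 108 (mod 727)
108^2 = (108^1)^2 ≡ 108^2 = 11664 ≡ 32 (mod 727)
108^4 = (108^2)^2 ≡ 32^2 = 1024 ≡ 297 (mod 727)
108^8 = (108^4)^2 ≡ 297^2 = 88209 ≡ 242 (mod 727)
108^10 = 108^8 · 108^2 ≡ 242 · 32 ≡ 474 (mod 727).

474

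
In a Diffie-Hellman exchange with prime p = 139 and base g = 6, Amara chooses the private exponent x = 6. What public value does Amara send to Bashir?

Public value = 6^{6} \pmod{139}.
6^1 ≡ 6 (mod 139)
6^2 = (6^1)^2 ≡ 6^2 = 36 ≡ 36 (mod 139)
6^4 = (6^2)^2 ≡ 36^2 = 1296 ≡ 45 (mod 139)
6^6 = 6^4 · 6^2 ≡ 45 · 36 ≡ 91 (mod 139).

91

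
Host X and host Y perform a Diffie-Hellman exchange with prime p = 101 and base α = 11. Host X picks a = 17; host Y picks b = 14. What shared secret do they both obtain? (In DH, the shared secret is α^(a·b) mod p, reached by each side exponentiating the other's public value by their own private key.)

30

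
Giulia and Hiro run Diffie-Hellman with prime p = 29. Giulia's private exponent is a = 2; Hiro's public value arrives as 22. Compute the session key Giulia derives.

20

Shared key K = 22^2 mod 29.
22^1 ≡ 22 (mod 29)
22^2 = (22^1)^2 ≡ 22^2 = 484 ≡ 20 (mod 29)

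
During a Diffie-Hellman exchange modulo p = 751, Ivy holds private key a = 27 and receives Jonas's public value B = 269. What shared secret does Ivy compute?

64

Shared key K = 269^27 mod 751.
269^1 ≡ 269 (mod 751)
269^2 = (269^1)^2 ≡ 269^2 = 72361 ≡ 265 (mod 751)
269^4 = (269^2)^2 ≡ 265^2 = 70225 ≡ 382 (mod 751)
269^8 = (269^4)^2 ≡ 382^2 = 145924 ≡ 230 (mod 751)
269^16 = (269^8)^2 ≡ 230^2 = 52900 ≡ 330 (mod 751)
269^27 = 269^16 · 269^8 · 269^2 · 269^1 ≡ 330 · 230 · 265 · 269 ≡ 64 (mod 751).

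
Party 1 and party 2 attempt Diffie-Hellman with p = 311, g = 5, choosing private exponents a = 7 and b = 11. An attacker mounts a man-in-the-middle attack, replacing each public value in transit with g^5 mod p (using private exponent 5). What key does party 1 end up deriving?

Party 1 receives an attacker's public value M = 5^5 mod 311 instead of the honest one.
5^1 ≡ 5 (mod 311)
5^2 = (5^1)^2 ≡ 5^2 = 25 ≡ 25 (mod 311)
5^4 = (5^2)^2 ≡ 25^2 = 625 ≡ 3 (mod 311)
5^5 = 5^4 · 5^1 ≡ 3 · 5 ≡ 15 (mod 311).
So M = 15. Party 1 computes K = M^7 mod 311.
15^1 ≡ 15 (mod 311)
15^2 = (15^1)^2 ≡ 15^2 = 225 ≡ 225 (mod 311)
15^4 = (15^2)^2 ≡ 225^2 = 50625 ≡ 243 (mod 311)
15^7 = 15^4 · 15^2 · 15^1 ≡ 243 · 225 · 15 ≡ 18 (mod 311).

18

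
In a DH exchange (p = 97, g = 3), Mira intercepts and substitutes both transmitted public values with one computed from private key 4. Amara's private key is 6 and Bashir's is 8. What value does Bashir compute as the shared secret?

Bashir receives Mira's public value M = 3^4 mod 97 instead of the honest one.
3^1 ≡ 3 (mod 97)
3^2 = (3^1)^2 ≡ 3^2 = 9 ≡ 9 (mod 97)
3^4 = (3^2)^2 ≡ 9^2 = 81 ≡ 81 (mod 97)
So M = 81. Bashir computes K = M^8 mod 97.
81^1 ≡ 81 (mod 97)
81^2 = (81^1)^2 ≡ 81^2 = 6561 ≡ 62 (mod 97)
81^4 = (81^2)^2 ≡ 62^2 = 3844 ≡ 61 (mod 97)
81^8 = (81^4)^2 ≡ 61^2 = 3721 ≡ 35 (mod 97)

35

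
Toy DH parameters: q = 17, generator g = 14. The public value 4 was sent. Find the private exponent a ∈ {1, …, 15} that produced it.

Try successive powers of 14 modulo 17:
14^1 ≡ 14
14^2 ≡ 9
14^3 ≡ 7
14^4 ≡ 13
14^5 ≡ 12
14^6 ≡ 15
14^7 ≡ 6
14^8 ≡ 16
14^9 ≡ 3
14^10 ≡ 8
14^11 ≡ 10
14^12 ≡ 4
Found: a = 12.

12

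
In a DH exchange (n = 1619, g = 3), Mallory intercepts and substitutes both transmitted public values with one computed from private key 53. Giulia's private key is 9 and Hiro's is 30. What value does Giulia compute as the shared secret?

470

Giulia receives Mallory's public value M = 3^53 mod 1619 instead of the honest one.
3^1 ≡ 3 (mod 1619)
3^2 = (3^1)^2 ≡ 3^2 = 9 ≡ 9 (mod 1619)
3^4 = (3^2)^2 ≡ 9^2 = 81 ≡ 81 (mod 1619)
3^8 = (3^4)^2 ≡ 81^2 = 6561 ≡ 85 (mod 1619)
3^16 = (3^8)^2 ≡ 85^2 = 7225 ≡ 749 (mod 1619)
3^32 = (3^16)^2 ≡ 749^2 = 561001 ≡ 827 (mod 1619)
3^53 = 3^32 · 3^16 · 3^4 · 3^1 ≡ 827 · 749 · 81 · 3 ≡ 1359 (mod 1619).
So M = 1359. Giulia computes K = M^9 mod 1619.
1359^1 ≡ 1359 (mod 1619)
1359^2 = (1359^1)^2 ≡ 1359^2 = 1846881 ≡ 1221 (mod 1619)
1359^4 = (1359^2)^2 ≡ 1221^2 = 1490841 ≡ 1361 (mod 1619)
1359^8 = (1359^4)^2 ≡ 1361^2 = 1852321 ≡ 185 (mod 1619)
1359^9 = 1359^8 · 1359^1 ≡ 185 · 1359 ≡ 470 (mod 1619).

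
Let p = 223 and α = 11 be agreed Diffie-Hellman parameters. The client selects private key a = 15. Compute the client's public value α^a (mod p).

141

Public value = 11^15 (mod 223).
11^1 ≡ 11 (mod 223)
11^2 = (11^1)^2 ≡ 11^2 = 121 ≡ 121 (mod 223)
11^4 = (11^2)^2 ≡ 121^2 = 14641 ≡ 146 (mod 223)
11^8 = (11^4)^2 ≡ 146^2 = 21316 ≡ 131 (mod 223)
11^15 = 11^8 · 11^4 · 11^2 · 11^1 ≡ 131 · 146 · 121 · 11 ≡ 141 (mod 223).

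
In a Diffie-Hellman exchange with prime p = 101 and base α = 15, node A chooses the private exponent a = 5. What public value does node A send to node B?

57

Public value = 15^5 (mod 101).
15^1 ≡ 15 (mod 101)
15^2 = (15^1)^2 ≡ 15^2 = 225 ≡ 23 (mod 101)
15^4 = (15^2)^2 ≡ 23^2 = 529 ≡ 24 (mod 101)
15^5 = 15^4 · 15^1 ≡ 24 · 15 ≡ 57 (mod 101).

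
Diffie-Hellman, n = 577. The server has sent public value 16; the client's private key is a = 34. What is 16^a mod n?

142

Shared key K = 16^34 mod 577.
16^1 ≡ 16 (mod 577)
16^2 = (16^1)^2 ≡ 16^2 = 256 ≡ 256 (mod 577)
16^4 = (16^2)^2 ≡ 256^2 = 65536 ≡ 335 (mod 577)
16^8 = (16^4)^2 ≡ 335^2 = 112225 ≡ 287 (mod 577)
16^16 = (16^8)^2 ≡ 287^2 = 82369 ≡ 435 (mod 577)
16^32 = (16^16)^2 ≡ 435^2 = 189225 ≡ 546 (mod 577)
16^34 = 16^32 · 16^2 ≡ 546 · 256 ≡ 142 (mod 577).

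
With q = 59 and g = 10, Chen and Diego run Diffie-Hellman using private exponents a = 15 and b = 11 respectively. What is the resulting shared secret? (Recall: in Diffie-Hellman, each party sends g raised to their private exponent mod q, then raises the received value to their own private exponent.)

24

Diego sends B = g^b mod q = 10^11 mod 59.
10^1 ≡ 10 (mod 59)
10^2 = (10^1)^2 ≡ 10^2 = 100 ≡ 41 (mod 59)
10^4 = (10^2)^2 ≡ 41^2 = 1681 ≡ 29 (mod 59)
10^8 = (10^4)^2 ≡ 29^2 = 841 ≡ 15 (mod 59)
10^11 = 10^8 · 10^2 · 10^1 ≡ 15 · 41 · 10 ≡ 14 (mod 59).
So B = 14. Chen then computes K = B^a mod q = 14^15 mod 59.
14^1 ≡ 14 (mod 59)
14^2 = (14^1)^2 ≡ 14^2 = 196 ≡ 19 (mod 59)
14^4 = (14^2)^2 ≡ 19^2 = 361 ≡ 7 (mod 59)
14^8 = (14^4)^2 ≡ 7^2 = 49 ≡ 49 (mod 59)
14^15 = 14^8 · 14^4 · 14^2 · 14^1 ≡ 49 · 7 · 19 · 14 ≡ 24 (mod 59).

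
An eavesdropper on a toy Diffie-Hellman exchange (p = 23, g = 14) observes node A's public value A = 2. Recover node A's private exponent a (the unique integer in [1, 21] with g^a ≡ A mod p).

Try successive powers of 14 modulo 23:
14^1 ≡ 14
14^2 ≡ 12
14^3 ≡ 7
14^4 ≡ 6
14^5 ≡ 15
14^6 ≡ 3
14^7 ≡ 19
14^8 ≡ 13
14^9 ≡ 21
14^10 ≡ 18
14^11 ≡ 22
14^12 ≡ 9
14^13 ≡ 11
14^14 ≡ 16
14^15 ≡ 17
14^16 ≡ 8
14^17 ≡ 20
14^18 ≡ 4
14^19 ≡ 10
14^20 ≡ 2
Found: a = 20.

20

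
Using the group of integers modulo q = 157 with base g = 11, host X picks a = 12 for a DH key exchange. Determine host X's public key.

101

Public value = 11^12 (mod 157).
11^1 ≡ 11 (mod 157)
11^2 = (11^1)^2 ≡ 11^2 = 121 ≡ 121 (mod 157)
11^4 = (11^2)^2 ≡ 121^2 = 14641 ≡ 40 (mod 157)
11^8 = (11^4)^2 ≡ 40^2 = 1600 ≡ 30 (mod 157)
11^12 = 11^8 · 11^4 ≡ 30 · 40 ≡ 101 (mod 157).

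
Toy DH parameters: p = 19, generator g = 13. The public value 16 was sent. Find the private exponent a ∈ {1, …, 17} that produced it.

8

Try successive powers of 13 modulo 19:
13^1 ≡ 13
13^2 ≡ 17
13^3 ≡ 12
13^4 ≡ 4
13^5 ≡ 14
13^6 ≡ 11
13^7 ≡ 10
13^8 ≡ 16
Found: a = 8.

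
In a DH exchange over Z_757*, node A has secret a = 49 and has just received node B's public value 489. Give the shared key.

Shared key K = 489^49 mod 757.
489^1 ≡ 489 (mod 757)
489^2 = (489^1)^2 ≡ 489^2 = 239121 ≡ 666 (mod 757)
489^4 = (489^2)^2 ≡ 666^2 = 443556 ≡ 711 (mod 757)
489^8 = (489^4)^2 ≡ 711^2 = 505521 ≡ 602 (mod 757)
489^16 = (489^8)^2 ≡ 602^2 = 362404 ≡ 558 (mod 757)
489^32 = (489^16)^2 ≡ 558^2 = 311364 ≡ 237 (mod 757)
489^49 = 489^32 · 489^16 · 489^1 ≡ 237 · 558 · 489 ≡ 55 (mod 757).

55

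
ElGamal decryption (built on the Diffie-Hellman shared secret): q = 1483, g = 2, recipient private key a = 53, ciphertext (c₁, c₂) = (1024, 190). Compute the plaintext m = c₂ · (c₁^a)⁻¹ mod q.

606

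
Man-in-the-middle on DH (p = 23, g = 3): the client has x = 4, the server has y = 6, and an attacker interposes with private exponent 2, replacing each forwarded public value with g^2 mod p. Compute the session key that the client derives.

The client receives an attacker's public value M = 3^2 mod 23 instead of the honest one.
3^1 ≡ 3 (mod 23)
3^2 = (3^1)^2 ≡ 3^2 = 9 ≡ 9 (mod 23)
So M = 9. The client computes K = M^4 mod 23.
9^1 ≡ 9 (mod 23)
9^2 = (9^1)^2 ≡ 9^2 = 81 ≡ 12 (mod 23)
9^4 = (9^2)^2 ≡ 12^2 = 144 ≡ 6 (mod 23)

6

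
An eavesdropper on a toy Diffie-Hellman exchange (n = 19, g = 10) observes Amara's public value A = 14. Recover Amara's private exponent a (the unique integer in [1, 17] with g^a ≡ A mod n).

Try successive powers of 10 modulo 19:
10^1 ≡ 10
10^2 ≡ 5
10^3 ≡ 12
10^4 ≡ 6
10^5 ≡ 3
10^6 ≡ 11
10^7 ≡ 15
10^8 ≡ 17
10^9 ≡ 18
10^10 ≡ 9
10^11 ≡ 14
Found: a = 11.

11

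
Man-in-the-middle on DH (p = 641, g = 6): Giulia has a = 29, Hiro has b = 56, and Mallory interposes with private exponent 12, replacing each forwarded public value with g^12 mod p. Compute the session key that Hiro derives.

Hiro receives Mallory's public value M = 6^12 mod 641 instead of the honest one.
6^1 ≡ 6 (mod 641)
6^2 = (6^1)^2 ≡ 6^2 = 36 ≡ 36 (mod 641)
6^4 = (6^2)^2 ≡ 36^2 = 1296 ≡ 14 (mod 641)
6^8 = (6^4)^2 ≡ 14^2 = 196 ≡ 196 (mod 641)
6^12 = 6^8 · 6^4 ≡ 196 · 14 ≡ 180 (mod 641).
So M = 180. Hiro computes K = M^56 mod 641.
180^1 ≡ 180 (mod 641)
180^2 = (180^1)^2 ≡ 180^2 = 32400 ≡ 350 (mod 641)
180^4 = (180^2)^2 ≡ 350^2 = 122500 ≡ 69 (mod 641)
180^8 = (180^4)^2 ≡ 69^2 = 4761 ≡ 274 (mod 641)
180^16 = (180^8)^2 ≡ 274^2 = 75076 ≡ 79 (mod 641)
180^32 = (180^16)^2 ≡ 79^2 = 6241 ≡ 472 (mod 641)
180^56 = 180^32 · 180^16 · 180^8 ≡ 472 · 79 · 274 ≡ 13 (mod 641).

13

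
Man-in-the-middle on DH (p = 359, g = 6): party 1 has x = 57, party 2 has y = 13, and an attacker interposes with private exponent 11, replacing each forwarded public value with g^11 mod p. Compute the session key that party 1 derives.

Party 1 receives an attacker's public value M = 6^11 mod 359 instead of the honest one.
6^1 ≡ 6 (mod 359)
6^2 = (6^1)^2 ≡ 6^2 = 36 ≡ 36 (mod 359)
6^4 = (6^2)^2 ≡ 36^2 = 1296 ≡ 219 (mod 359)
6^8 = (6^4)^2 ≡ 219^2 = 47961 ≡ 214 (mod 359)
6^11 = 6^8 · 6^2 · 6^1 ≡ 214 · 36 · 6 ≡ 272 (mod 359).
So M = 272. Party 1 computes K = M^57 mod 359.
272^1 ≡ 272 (mod 359)
272^2 = (272^1)^2 ≡ 272^2 = 73984 ≡ 30 (mod 359)
272^4 = (272^2)^2 ≡ 30^2 = 900 ≡ 182 (mod 359)
272^8 = (272^4)^2 ≡ 182^2 = 33124 ≡ 96 (mod 359)
272^16 = (272^8)^2 ≡ 96^2 = 9216 ≡ 241 (mod 359)
272^32 = (272^16)^2 ≡ 241^2 = 58081 ≡ 282 (mod 359)
272^57 = 272^32 · 272^16 · 272^8 · 272^1 ≡ 282 · 241 · 96 · 272 ≡ 225 (mod 359).

225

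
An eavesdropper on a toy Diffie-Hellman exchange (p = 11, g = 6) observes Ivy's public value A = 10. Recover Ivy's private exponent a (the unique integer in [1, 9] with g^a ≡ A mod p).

Try successive powers of 6 modulo 11:
6^1 ≡ 6
6^2 ≡ 3
6^3 ≡ 7
6^4 ≡ 9
6^5 ≡ 10
Found: a = 5.

5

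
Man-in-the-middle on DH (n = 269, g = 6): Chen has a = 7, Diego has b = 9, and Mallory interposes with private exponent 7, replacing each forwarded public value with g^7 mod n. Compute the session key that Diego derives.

Diego receives Mallory's public value M = 6^7 mod 269 instead of the honest one.
6^1 ≡ 6 (mod 269)
6^2 = (6^1)^2 ≡ 6^2 = 36 ≡ 36 (mod 269)
6^4 = (6^2)^2 ≡ 36^2 = 1296 ≡ 220 (mod 269)
6^7 = 6^4 · 6^2 · 6^1 ≡ 220 · 36 · 6 ≡ 176 (mod 269).
So M = 176. Diego computes K = M^9 mod 269.
176^1 ≡ 176 (mod 269)
176^2 = (176^1)^2 ≡ 176^2 = 30976 ≡ 41 (mod 269)
176^4 = (176^2)^2 ≡ 41^2 = 1681 ≡ 67 (mod 269)
176^8 = (176^4)^2 ≡ 67^2 = 4489 ≡ 185 (mod 269)
176^9 = 176^8 · 176^1 ≡ 185 · 176 ≡ 11 (mod 269).

11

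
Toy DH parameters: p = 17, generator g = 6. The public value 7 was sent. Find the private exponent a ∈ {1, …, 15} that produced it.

5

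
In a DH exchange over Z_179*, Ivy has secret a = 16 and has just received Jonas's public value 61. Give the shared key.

151

Shared key K = 61^16 mod 179.
61^1 ≡ 61 (mod 179)
61^2 = (61^1)^2 ≡ 61^2 = 3721 ≡ 141 (mod 179)
61^4 = (61^2)^2 ≡ 141^2 = 19881 ≡ 12 (mod 179)
61^8 = (61^4)^2 ≡ 12^2 = 144 ≡ 144 (mod 179)
61^16 = (61^8)^2 ≡ 144^2 = 20736 ≡ 151 (mod 179)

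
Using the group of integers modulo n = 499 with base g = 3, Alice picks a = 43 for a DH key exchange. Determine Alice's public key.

338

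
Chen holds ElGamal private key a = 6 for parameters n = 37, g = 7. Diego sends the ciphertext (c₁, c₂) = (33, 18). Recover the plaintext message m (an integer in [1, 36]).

32

Shared mask s = c₁^a mod n = 33^6 mod 37.
33^1 ≡ 33 (mod 37)
33^2 = (33^1)^2 ≡ 33^2 = 1089 ≡ 16 (mod 37)
33^4 = (33^2)^2 ≡ 16^2 = 256 ≡ 34 (mod 37)
33^6 = 33^4 · 33^2 ≡ 34 · 16 ≡ 26 (mod 37).
So s = 26; s⁻¹ ≡ 10 (mod 37).
m = c₂ · s⁻¹ mod 37 = 18 · 10 mod 37 = 32.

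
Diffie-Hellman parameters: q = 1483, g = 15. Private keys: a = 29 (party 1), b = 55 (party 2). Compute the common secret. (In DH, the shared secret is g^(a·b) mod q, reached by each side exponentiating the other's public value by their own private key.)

Party 2 sends B = g^b mod q = 15^55 mod 1483.
15^1 ≡ 15 (mod 1483)
15^2 = (15^1)^2 ≡ 15^2 = 225 ≡ 225 (mod 1483)
15^4 = (15^2)^2 ≡ 225^2 = 50625 ≡ 203 (mod 1483)
15^8 = (15^4)^2 ≡ 203^2 = 41209 ≡ 1168 (mod 1483)
15^16 = (15^8)^2 ≡ 1168^2 = 1364224 ≡ 1347 (mod 1483)
15^32 = (15^16)^2 ≡ 1347^2 = 1814409 ≡ 700 (mod 1483)
15^55 = 15^32 · 15^16 · 15^4 · 15^2 · 15^1 ≡ 700 · 1347 · 203 · 225 · 15 ≡ 116 (mod 1483).
So B = 116. Party 1 then computes K = B^a mod q = 116^29 mod 1483.
116^1 ≡ 116 (mod 1483)
116^2 = (116^1)^2 ≡ 116^2 = 13456 ≡ 109 (mod 1483)
116^4 = (116^2)^2 ≡ 109^2 = 11881 ≡ 17 (mod 1483)
116^8 = (116^4)^2 ≡ 17^2 = 289 ≡ 289 (mod 1483)
116^16 = (116^8)^2 ≡ 289^2 = 83521 ≡ 473 (mod 1483)
116^29 = 116^16 · 116^8 · 116^4 · 116^1 ≡ 473 · 289 · 17 · 116 ≡ 91 (mod 1483).

91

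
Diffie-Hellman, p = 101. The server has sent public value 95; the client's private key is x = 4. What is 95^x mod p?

84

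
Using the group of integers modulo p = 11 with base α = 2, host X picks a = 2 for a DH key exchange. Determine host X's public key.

Public value = 2^2 mod 11.
2^1 ≡ 2 (mod 11)
2^2 = (2^1)^2 ≡ 2^2 = 4 ≡ 4 (mod 11)

4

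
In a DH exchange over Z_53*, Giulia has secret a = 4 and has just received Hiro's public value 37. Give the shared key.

28

Shared key K = 37^4 mod 53.
37^1 ≡ 37 (mod 53)
37^2 = (37^1)^2 ≡ 37^2 = 1369 ≡ 44 (mod 53)
37^4 = (37^2)^2 ≡ 44^2 = 1936 ≡ 28 (mod 53)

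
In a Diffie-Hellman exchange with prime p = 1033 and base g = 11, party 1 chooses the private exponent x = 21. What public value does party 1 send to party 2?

Public value = 11^21 mod 1033.
11^1 ≡ 11 (mod 1033)
11^2 = (11^1)^2 ≡ 11^2 = 121 ≡ 121 (mod 1033)
11^4 = (11^2)^2 ≡ 121^2 = 14641 ≡ 179 (mod 1033)
11^8 = (11^4)^2 ≡ 179^2 = 32041 ≡ 18 (mod 1033)
11^16 = (11^8)^2 ≡ 18^2 = 324 ≡ 324 (mod 1033)
11^21 = 11^16 · 11^4 · 11^1 ≡ 324 · 179 · 11 ≡ 595 (mod 1033).

595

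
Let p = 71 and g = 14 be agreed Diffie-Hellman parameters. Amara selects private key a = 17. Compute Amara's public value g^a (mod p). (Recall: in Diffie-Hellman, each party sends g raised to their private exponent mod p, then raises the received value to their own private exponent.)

17

Public value = 14^17 (mod 71).
14^1 ≡ 14 (mod 71)
14^2 = (14^1)^2 ≡ 14^2 = 196 ≡ 54 (mod 71)
14^4 = (14^2)^2 ≡ 54^2 = 2916 ≡ 5 (mod 71)
14^8 = (14^4)^2 ≡ 5^2 = 25 ≡ 25 (mod 71)
14^16 = (14^8)^2 ≡ 25^2 = 625 ≡ 57 (mod 71)
14^17 = 14^16 · 14^1 ≡ 57 · 14 ≡ 17 (mod 71).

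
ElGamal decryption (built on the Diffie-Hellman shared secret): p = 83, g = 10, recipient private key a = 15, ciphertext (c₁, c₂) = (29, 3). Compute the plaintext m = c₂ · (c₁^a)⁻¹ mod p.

Shared mask s = c₁^a mod p = 29^15 mod 83.
29^1 ≡ 29 (mod 83)
29^2 = (29^1)^2 ≡ 29^2 = 841 ≡ 11 (mod 83)
29^4 = (29^2)^2 ≡ 11^2 = 121 ≡ 38 (mod 83)
29^8 = (29^4)^2 ≡ 38^2 = 1444 ≡ 33 (mod 83)
29^15 = 29^8 · 29^4 · 29^2 · 29^1 ≡ 33 · 38 · 11 · 29 ≡ 49 (mod 83).
So s = 49; s⁻¹ ≡ 61 (mod 83).
m = c₂ · s⁻¹ mod 83 = 3 · 61 mod 83 = 17.

17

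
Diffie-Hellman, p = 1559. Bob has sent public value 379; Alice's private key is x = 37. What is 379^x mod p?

203

Shared key K = 379^37 mod 1559.
379^1 ≡ 379 (mod 1559)
379^2 = (379^1)^2 ≡ 379^2 = 143641 ≡ 213 (mod 1559)
379^4 = (379^2)^2 ≡ 213^2 = 45369 ≡ 158 (mod 1559)
379^8 = (379^4)^2 ≡ 158^2 = 24964 ≡ 20 (mod 1559)
379^16 = (379^8)^2 ≡ 20^2 = 400 ≡ 400 (mod 1559)
379^32 = (379^16)^2 ≡ 400^2 = 160000 ≡ 982 (mod 1559)
379^37 = 379^32 · 379^4 · 379^1 ≡ 982 · 158 · 379 ≡ 203 (mod 1559).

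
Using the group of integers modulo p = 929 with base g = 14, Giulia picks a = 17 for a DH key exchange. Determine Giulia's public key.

Public value = 14^17 mod 929.
14^1 ≡ 14 (mod 929)
14^2 = (14^1)^2 ≡ 14^2 = 196 ≡ 196 (mod 929)
14^4 = (14^2)^2 ≡ 196^2 = 38416 ≡ 327 (mod 929)
14^8 = (14^4)^2 ≡ 327^2 = 106929 ≡ 94 (mod 929)
14^16 = (14^8)^2 ≡ 94^2 = 8836 ≡ 475 (mod 929)
14^17 = 14^16 · 14^1 ≡ 475 · 14 ≡ 147 (mod 929).

147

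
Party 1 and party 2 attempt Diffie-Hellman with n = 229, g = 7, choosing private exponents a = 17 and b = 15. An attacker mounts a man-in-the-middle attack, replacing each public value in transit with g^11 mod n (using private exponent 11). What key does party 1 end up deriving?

Party 1 receives an attacker's public value M = 7^11 mod 229 instead of the honest one.
7^1 ≡ 7 (mod 229)
7^2 = (7^1)^2 ≡ 7^2 = 49 ≡ 49 (mod 229)
7^4 = (7^2)^2 ≡ 49^2 = 2401 ≡ 111 (mod 229)
7^8 = (7^4)^2 ≡ 111^2 = 12321 ≡ 184 (mod 229)
7^11 = 7^8 · 7^2 · 7^1 ≡ 184 · 49 · 7 ≡ 137 (mod 229).
So M = 137. Party 1 computes K = M^17 mod 229.
137^1 ≡ 137 (mod 229)
137^2 = (137^1)^2 ≡ 137^2 = 18769 ≡ 220 (mod 229)
137^4 = (137^2)^2 ≡ 220^2 = 48400 ≡ 81 (mod 229)
137^8 = (137^4)^2 ≡ 81^2 = 6561 ≡ 149 (mod 229)
137^16 = (137^8)^2 ≡ 149^2 = 22201 ≡ 217 (mod 229)
137^17 = 137^16 · 137^1 ≡ 217 · 137 ≡ 188 (mod 229).

188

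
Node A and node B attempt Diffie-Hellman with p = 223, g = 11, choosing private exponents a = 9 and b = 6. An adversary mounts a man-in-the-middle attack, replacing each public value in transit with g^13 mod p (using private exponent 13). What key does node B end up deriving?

119

Node B receives an adversary's public value M = 11^13 mod 223 instead of the honest one.
11^1 ≡ 11 (mod 223)
11^2 = (11^1)^2 ≡ 11^2 = 121 ≡ 121 (mod 223)
11^4 = (11^2)^2 ≡ 121^2 = 14641 ≡ 146 (mod 223)
11^8 = (11^4)^2 ≡ 146^2 = 21316 ≡ 131 (mod 223)
11^13 = 11^8 · 11^4 · 11^1 ≡ 131 · 146 · 11 ≡ 97 (mod 223).
So M = 97. Node B computes K = M^6 mod 223.
97^1 ≡ 97 (mod 223)
97^2 = (97^1)^2 ≡ 97^2 = 9409 ≡ 43 (mod 223)
97^4 = (97^2)^2 ≡ 43^2 = 1849 ≡ 65 (mod 223)
97^6 = 97^4 · 97^2 ≡ 65 · 43 ≡ 119 (mod 223).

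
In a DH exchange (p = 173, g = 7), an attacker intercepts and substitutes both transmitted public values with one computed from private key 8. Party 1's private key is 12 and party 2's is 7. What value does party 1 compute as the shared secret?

16

Party 1 receives an attacker's public value M = 7^8 mod 173 instead of the honest one.
7^1 ≡ 7 (mod 173)
7^2 = (7^1)^2 ≡ 7^2 = 49 ≡ 49 (mod 173)
7^4 = (7^2)^2 ≡ 49^2 = 2401 ≡ 152 (mod 173)
7^8 = (7^4)^2 ≡ 152^2 = 23104 ≡ 95 (mod 173)
So M = 95. Party 1 computes K = M^12 mod 173.
95^1 ≡ 95 (mod 173)
95^2 = (95^1)^2 ≡ 95^2 = 9025 ≡ 29 (mod 173)
95^4 = (95^2)^2 ≡ 29^2 = 841 ≡ 149 (mod 173)
95^8 = (95^4)^2 ≡ 149^2 = 22201 ≡ 57 (mod 173)
95^12 = 95^8 · 95^4 ≡ 57 · 149 ≡ 16 (mod 173).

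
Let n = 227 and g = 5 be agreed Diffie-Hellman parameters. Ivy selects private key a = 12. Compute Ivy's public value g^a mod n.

82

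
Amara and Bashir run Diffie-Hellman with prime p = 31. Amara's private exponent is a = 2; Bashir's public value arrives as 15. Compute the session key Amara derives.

8

Shared key K = 15^2 mod 31.
15^1 ≡ 15 (mod 31)
15^2 = (15^1)^2 ≡ 15^2 = 225 ≡ 8 (mod 31)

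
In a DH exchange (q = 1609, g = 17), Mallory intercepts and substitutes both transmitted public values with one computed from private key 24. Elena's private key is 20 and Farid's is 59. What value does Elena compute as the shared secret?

604

Elena receives Mallory's public value M = 17^24 mod 1609 instead of the honest one.
17^1 ≡ 17 (mod 1609)
17^2 = (17^1)^2 ≡ 17^2 = 289 ≡ 289 (mod 1609)
17^4 = (17^2)^2 ≡ 289^2 = 83521 ≡ 1462 (mod 1609)
17^8 = (17^4)^2 ≡ 1462^2 = 2137444 ≡ 692 (mod 1609)
17^16 = (17^8)^2 ≡ 692^2 = 478864 ≡ 991 (mod 1609)
17^24 = 17^16 · 17^8 ≡ 991 · 692 ≡ 338 (mod 1609).
So M = 338. Elena computes K = M^20 mod 1609.
338^1 ≡ 338 (mod 1609)
338^2 = (338^1)^2 ≡ 338^2 = 114244 ≡ 5 (mod 1609)
338^4 = (338^2)^2 ≡ 5^2 = 25 ≡ 25 (mod 1609)
338^8 = (338^4)^2 ≡ 25^2 = 625 ≡ 625 (mod 1609)
338^16 = (338^8)^2 ≡ 625^2 = 390625 ≡ 1247 (mod 1609)
338^20 = 338^16 · 338^4 ≡ 1247 · 25 ≡ 604 (mod 1609).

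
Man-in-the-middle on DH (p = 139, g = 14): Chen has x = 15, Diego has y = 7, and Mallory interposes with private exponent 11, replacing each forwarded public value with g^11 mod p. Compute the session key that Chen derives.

Chen receives Mallory's public value M = 14^11 mod 139 instead of the honest one.
14^1 ≡ 14 (mod 139)
14^2 = (14^1)^2 ≡ 14^2 = 196 ≡ 57 (mod 139)
14^4 = (14^2)^2 ≡ 57^2 = 3249 ≡ 52 (mod 139)
14^8 = (14^4)^2 ≡ 52^2 = 2704 ≡ 63 (mod 139)
14^11 = 14^8 · 14^2 · 14^1 ≡ 63 · 57 · 14 ≡ 95 (mod 139).
So M = 95. Chen computes K = M^15 mod 139.
95^1 ≡ 95 (mod 139)
95^2 = (95^1)^2 ≡ 95^2 = 9025 ≡ 129 (mod 139)
95^4 = (95^2)^2 ≡ 129^2 = 16641 ≡ 100 (mod 139)
95^8 = (95^4)^2 ≡ 100^2 = 10000 ≡ 131 (mod 139)
95^15 = 95^8 · 95^4 · 95^2 · 95^1 ≡ 131 · 100 · 129 · 95 ≡ 87 (mod 139).

87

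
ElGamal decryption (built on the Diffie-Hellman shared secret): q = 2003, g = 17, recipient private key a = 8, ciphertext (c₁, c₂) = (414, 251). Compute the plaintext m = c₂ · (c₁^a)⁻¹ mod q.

194

Shared mask s = c₁^a mod q = 414^8 mod 2003.
414^1 ≡ 414 (mod 2003)
414^2 = (414^1)^2 ≡ 414^2 = 171396 ≡ 1141 (mod 2003)
414^4 = (414^2)^2 ≡ 1141^2 = 1301881 ≡ 1934 (mod 2003)
414^8 = (414^4)^2 ≡ 1934^2 = 3740356 ≡ 755 (mod 2003)
So s = 755; s⁻¹ ≡ 711 (mod 2003).
m = c₂ · s⁻¹ mod 2003 = 251 · 711 mod 2003 = 194.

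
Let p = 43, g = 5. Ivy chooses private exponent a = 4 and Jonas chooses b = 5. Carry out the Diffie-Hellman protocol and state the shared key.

17

Jonas sends B = g^b mod p = 5^5 mod 43.
5^1 ≡ 5 (mod 43)
5^2 = (5^1)^2 ≡ 5^2 = 25 ≡ 25 (mod 43)
5^4 = (5^2)^2 ≡ 25^2 = 625 ≡ 23 (mod 43)
5^5 = 5^4 · 5^1 ≡ 23 · 5 ≡ 29 (mod 43).
So B = 29. Ivy then computes K = B^a mod p = 29^4 mod 43.
29^1 ≡ 29 (mod 43)
29^2 = (29^1)^2 ≡ 29^2 = 841 ≡ 24 (mod 43)
29^4 = (29^2)^2 ≡ 24^2 = 576 ≡ 17 (mod 43)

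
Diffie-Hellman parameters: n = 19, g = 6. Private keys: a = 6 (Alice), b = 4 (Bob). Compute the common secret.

11

Bob sends B = g^b mod n = 6^4 mod 19.
6^1 ≡ 6 (mod 19)
6^2 = (6^1)^2 ≡ 6^2 = 36 ≡ 17 (mod 19)
6^4 = (6^2)^2 ≡ 17^2 = 289 ≡ 4 (mod 19)
So B = 4. Alice then computes K = B^a mod n = 4^6 mod 19.
4^1 ≡ 4 (mod 19)
4^2 = (4^1)^2 ≡ 4^2 = 16 ≡ 16 (mod 19)
4^4 = (4^2)^2 ≡ 16^2 = 256 ≡ 9 (mod 19)
4^6 = 4^4 · 4^2 ≡ 9 · 16 ≡ 11 (mod 19).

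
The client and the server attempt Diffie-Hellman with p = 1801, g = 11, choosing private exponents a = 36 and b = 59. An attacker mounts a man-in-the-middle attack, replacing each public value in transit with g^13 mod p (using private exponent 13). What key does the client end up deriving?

The client receives an attacker's public value M = 11^13 mod 1801 instead of the honest one.
11^1 ≡ 11 (mod 1801)
11^2 = (11^1)^2 ≡ 11^2 = 121 ≡ 121 (mod 1801)
11^4 = (11^2)^2 ≡ 121^2 = 14641 ≡ 233 (mod 1801)
11^8 = (11^4)^2 ≡ 233^2 = 54289 ≡ 259 (mod 1801)
11^13 = 11^8 · 11^4 · 11^1 ≡ 259 · 233 · 11 ≡ 1049 (mod 1801).
So M = 1049. The client computes K = M^36 mod 1801.
1049^1 ≡ 1049 (mod 1801)
1049^2 = (1049^1)^2 ≡ 1049^2 = 1100401 ≡ 1791 (mod 1801)
1049^4 = (1049^2)^2 ≡ 1791^2 = 3207681 ≡ 100 (mod 1801)
1049^8 = (1049^4)^2 ≡ 100^2 = 10000 ≡ 995 (mod 1801)
1049^16 = (1049^8)^2 ≡ 995^2 = 990025 ≡ 1276 (mod 1801)
1049^32 = (1049^16)^2 ≡ 1276^2 = 1628176 ≡ 72 (mod 1801)
1049^36 = 1049^32 · 1049^4 ≡ 72 · 100 ≡ 1797 (mod 1801).

1797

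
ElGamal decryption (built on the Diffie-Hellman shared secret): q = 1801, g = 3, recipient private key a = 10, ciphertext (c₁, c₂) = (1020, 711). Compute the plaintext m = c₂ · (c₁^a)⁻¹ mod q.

498

Shared mask s = c₁^a mod q = 1020^10 mod 1801.
1020^1 ≡ 1020 (mod 1801)
1020^2 = (1020^1)^2 ≡ 1020^2 = 1040400 ≡ 1223 (mod 1801)
1020^4 = (1020^2)^2 ≡ 1223^2 = 1495729 ≡ 899 (mod 1801)
1020^8 = (1020^4)^2 ≡ 899^2 = 808201 ≡ 1353 (mod 1801)
1020^10 = 1020^8 · 1020^2 ≡ 1353 · 1223 ≡ 1401 (mod 1801).
So s = 1401; s⁻¹ ≡ 905 (mod 1801).
m = c₂ · s⁻¹ mod 1801 = 711 · 905 mod 1801 = 498.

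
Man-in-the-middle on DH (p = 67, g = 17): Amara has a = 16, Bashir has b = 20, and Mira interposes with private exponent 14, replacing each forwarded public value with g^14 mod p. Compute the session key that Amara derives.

36

Amara receives Mira's public value M = 17^14 mod 67 instead of the honest one.
17^1 ≡ 17 (mod 67)
17^2 = (17^1)^2 ≡ 17^2 = 289 ≡ 21 (mod 67)
17^4 = (17^2)^2 ≡ 21^2 = 441 ≡ 39 (mod 67)
17^8 = (17^4)^2 ≡ 39^2 = 1521 ≡ 47 (mod 67)
17^14 = 17^8 · 17^4 · 17^2 ≡ 47 · 39 · 21 ≡ 35 (mod 67).
So M = 35. Amara computes K = M^16 mod 67.
35^1 ≡ 35 (mod 67)
35^2 = (35^1)^2 ≡ 35^2 = 1225 ≡ 19 (mod 67)
35^4 = (35^2)^2 ≡ 19^2 = 361 ≡ 26 (mod 67)
35^8 = (35^4)^2 ≡ 26^2 = 676 ≡ 6 (mod 67)
35^16 = (35^8)^2 ≡ 6^2 = 36 ≡ 36 (mod 67)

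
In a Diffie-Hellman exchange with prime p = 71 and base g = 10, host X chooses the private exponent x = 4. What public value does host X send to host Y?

Public value = 10^4 (mod 71).
10^1 ≡ 10 (mod 71)
10^2 = (10^1)^2 ≡ 10^2 = 100 ≡ 29 (mod 71)
10^4 = (10^2)^2 ≡ 29^2 = 841 ≡ 60 (mod 71)

60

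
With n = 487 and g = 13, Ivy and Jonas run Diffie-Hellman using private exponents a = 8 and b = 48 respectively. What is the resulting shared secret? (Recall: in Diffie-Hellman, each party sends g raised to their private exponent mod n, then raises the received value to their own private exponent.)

388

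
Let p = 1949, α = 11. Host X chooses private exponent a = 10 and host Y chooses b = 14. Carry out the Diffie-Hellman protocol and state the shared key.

1930

Host X sends A = α^a mod p = 11^10 mod 1949.
11^1 ≡ 11 (mod 1949)
11^2 = (11^1)^2 ≡ 11^2 = 121 ≡ 121 (mod 1949)
11^4 = (11^2)^2 ≡ 121^2 = 14641 ≡ 998 (mod 1949)
11^8 = (11^4)^2 ≡ 998^2 = 996004 ≡ 65 (mod 1949)
11^10 = 11^8 · 11^2 ≡ 65 · 121 ≡ 69 (mod 1949).
So A = 69. Host Y then computes K = A^b mod p = 69^14 mod 1949.
69^1 ≡ 69 (mod 1949)
69^2 = (69^1)^2 ≡ 69^2 = 4761 ≡ 863 (mod 1949)
69^4 = (69^2)^2 ≡ 863^2 = 744769 ≡ 251 (mod 1949)
69^8 = (69^4)^2 ≡ 251^2 = 63001 ≡ 633 (mod 1949)
69^14 = 69^8 · 69^4 · 69^2 ≡ 633 · 251 · 863 ≡ 1930 (mod 1949).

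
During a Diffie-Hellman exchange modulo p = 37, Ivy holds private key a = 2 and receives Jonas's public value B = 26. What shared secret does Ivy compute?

Shared key K = 26^2 mod 37.
26^1 ≡ 26 (mod 37)
26^2 = (26^1)^2 ≡ 26^2 = 676 ≡ 10 (mod 37)

10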